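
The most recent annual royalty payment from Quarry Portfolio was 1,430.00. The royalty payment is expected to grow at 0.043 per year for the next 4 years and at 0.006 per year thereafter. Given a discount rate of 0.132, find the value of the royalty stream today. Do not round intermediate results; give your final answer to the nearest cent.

D_1 = 1491.49000
D_2 = 1555.62407
D_3 = 1622.51591
D_4 = 1692.28409
Terminal value at year 4: TV = D_4×(1+g_2)/(r−g_2) = 1702.43779/0.126 = 13511.41106
P_0 = D_1/(1+r)^1 + D_2/(1+r)^2 + D_3/(1+r)^3 + D_4/(1+r)^4 + TV/(1+r)^4
    = 1317.57067 + 1213.98075 + 1118.53527 + 1030.59389 + 8228.39249 = 12909.07308

12909.07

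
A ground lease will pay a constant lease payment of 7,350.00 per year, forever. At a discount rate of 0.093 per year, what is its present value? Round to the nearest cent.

Level perpetuity: PV = C / r = 7,350.00 / 0.093 = 79,032.26

79032.26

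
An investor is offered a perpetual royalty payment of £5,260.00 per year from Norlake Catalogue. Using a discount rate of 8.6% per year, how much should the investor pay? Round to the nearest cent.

£61162.79

Level perpetuity: PV = C / r = £5,260.00 / 0.086 = £61,162.79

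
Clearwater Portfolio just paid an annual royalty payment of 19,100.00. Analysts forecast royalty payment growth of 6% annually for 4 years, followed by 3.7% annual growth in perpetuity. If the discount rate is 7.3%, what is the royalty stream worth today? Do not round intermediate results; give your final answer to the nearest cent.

598117.30

D_1 = 20246.00000
D_2 = 21460.76000
D_3 = 22748.40560
D_4 = 24113.30994
Terminal value at year 4: TV = D_4×(1+g_2)/(r−g_2) = 25005.50240/0.036 = 694597.28899
P_0 = D_1/(1+r)^1 + D_2/(1+r)^2 + D_3/(1+r)^3 + D_4/(1+r)^4 + TV/(1+r)^4
    = 18868.59273 + 18639.98909 + 18414.15511 + 18191.05724 + 524003.50998 = 598117.30415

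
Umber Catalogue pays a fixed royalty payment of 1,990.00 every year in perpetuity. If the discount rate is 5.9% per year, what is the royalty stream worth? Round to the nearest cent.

Level perpetuity: PV = C / r = 1,990.00 / 0.059 = 33,728.81

33728.81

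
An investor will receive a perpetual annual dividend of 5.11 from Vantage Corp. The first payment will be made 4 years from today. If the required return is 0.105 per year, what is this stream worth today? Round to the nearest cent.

36.07

Value at end of year 3: C / r = 5.11 / 0.105 = 48.6667
Discount to today: PV = 48.6667 / (1 + 0.105)^3 = 48.6667 / 1.349233 = 36.07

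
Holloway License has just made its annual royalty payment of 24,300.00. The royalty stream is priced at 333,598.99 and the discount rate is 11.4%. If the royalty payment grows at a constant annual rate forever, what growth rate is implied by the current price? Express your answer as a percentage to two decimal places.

3.84%

P = D₀(1+g)/(r−g) ⇒ P(r−g) = D₀(1+g) ⇒ g(P+D₀) = P·r − D₀
g = (P·r − D₀)/(P + D₀) = (333,598.99×0.114 − 24,300.00) / (333,598.99 + 24,300.00) = 0.038364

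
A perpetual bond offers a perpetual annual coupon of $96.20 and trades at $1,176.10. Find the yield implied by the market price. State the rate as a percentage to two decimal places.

8.18%

P = C/r ⇒ r = C/P = $96.20/$1,176.10 = 0.081796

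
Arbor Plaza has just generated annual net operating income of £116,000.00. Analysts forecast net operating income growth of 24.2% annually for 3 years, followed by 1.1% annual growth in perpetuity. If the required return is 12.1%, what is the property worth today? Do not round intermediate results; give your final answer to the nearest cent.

D_1 = 144072.00000
D_2 = 178937.42400
D_3 = 222240.28061
Terminal value at year 3: TV = D_3×(1+g_2)/(r−g_2) = 224684.92369/0.11 = 2042590.21541
P_0 = D_1/(1+r)^1 + D_2/(1+r)^2 + D_3/(1+r)^3 + TV/(1+r)^3
    = 128520.96343 + 142393.43138 + 157763.28436 + 1449988.00447 = 1878665.68363

£1878665.68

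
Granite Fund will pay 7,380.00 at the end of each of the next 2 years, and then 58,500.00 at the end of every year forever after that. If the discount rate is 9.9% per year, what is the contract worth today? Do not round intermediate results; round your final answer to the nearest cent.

502069.22

PV of 2-year annuity: 7,380.00 × [1 − (1+0.099)^−2] / 0.099 = 12825.47373
Perpetuity value at year 2: 58,500.00 / 0.099 = 590909.09091
PV of perpetuity: 590909.09091 / (1+0.099)^2 = 489243.75034
Total PV = 12825.47373 + 489243.75034 = 502069.22408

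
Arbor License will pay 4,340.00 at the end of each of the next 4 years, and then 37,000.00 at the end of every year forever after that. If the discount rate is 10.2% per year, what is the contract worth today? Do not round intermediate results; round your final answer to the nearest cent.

PV of 4-year annuity: 4,340.00 × [1 − (1+0.102)^−4] / 0.102 = 13697.86622
Perpetuity value at year 4: 37,000.00 / 0.102 = 362745.09804
PV of perpetuity: 362745.09804 / (1+0.102)^4 = 245966.05422
Total PV = 13697.86622 + 245966.05422 = 259663.92044

259663.92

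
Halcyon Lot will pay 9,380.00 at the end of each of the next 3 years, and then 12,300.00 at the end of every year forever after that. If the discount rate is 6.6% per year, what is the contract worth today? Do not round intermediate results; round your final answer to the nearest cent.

178644.28

PV of 3-year annuity: 9,380.00 × [1 − (1+0.066)^−3] / 0.066 = 24797.09662
Perpetuity value at year 3: 12,300.00 / 0.066 = 186363.63636
PV of perpetuity: 186363.63636 / (1+0.066)^3 = 153847.18770
Total PV = 24797.09662 + 153847.18770 = 178644.28432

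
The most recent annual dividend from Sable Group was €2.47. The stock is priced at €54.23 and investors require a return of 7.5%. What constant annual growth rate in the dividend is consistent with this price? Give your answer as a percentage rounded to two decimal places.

P = D₀(1+g)/(r−g) ⇒ P(r−g) = D₀(1+g) ⇒ g(P+D₀) = P·r − D₀
g = (P·r − D₀)/(P + D₀) = (€54.23×0.075 − €2.47) / (€54.23 + €2.47) = 0.028170

2.82%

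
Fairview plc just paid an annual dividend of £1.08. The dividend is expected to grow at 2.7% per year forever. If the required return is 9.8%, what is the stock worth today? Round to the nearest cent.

£15.62

D₁ = D₀ × (1 + g) = £1.08 × 1.027 = £1.1092
Growing perpetuity: P = D₁ / (r − g) = £1.1092 / (0.098 − 0.027) = £15.62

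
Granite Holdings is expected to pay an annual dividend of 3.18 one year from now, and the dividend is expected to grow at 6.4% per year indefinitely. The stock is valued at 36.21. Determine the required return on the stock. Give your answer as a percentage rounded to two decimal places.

P = D₁/(r − g) ⇒ r = D₁/P + g = 3.1800/36.21 + 0.064 = 0.087821 + 0.064 = 0.151821

15.18%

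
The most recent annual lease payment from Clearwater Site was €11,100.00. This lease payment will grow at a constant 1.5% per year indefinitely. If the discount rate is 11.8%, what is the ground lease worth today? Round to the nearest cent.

D₁ = D₀ × (1 + g) = €11,100.00 × 1.015 = €11,266.5000
Growing perpetuity: P = D₁ / (r − g) = €11,266.5000 / (0.118 − 0.015) = €109,383.50

€109383.50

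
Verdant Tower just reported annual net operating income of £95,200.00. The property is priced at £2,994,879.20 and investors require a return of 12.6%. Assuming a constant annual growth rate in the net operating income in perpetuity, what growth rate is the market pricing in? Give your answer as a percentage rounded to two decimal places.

P = D₀(1+g)/(r−g) ⇒ P(r−g) = D₀(1+g) ⇒ g(P+D₀) = P·r − D₀
g = (P·r − D₀)/(P + D₀) = (£2,994,879.20×0.126 − £95,200.00) / (£2,994,879.20 + £95,200.00) = 0.091310

9.13%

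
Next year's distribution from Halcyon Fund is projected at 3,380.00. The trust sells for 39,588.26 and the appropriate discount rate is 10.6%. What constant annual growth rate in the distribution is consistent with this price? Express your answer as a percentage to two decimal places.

P = D₁/(r−g) ⇒ g = r − D₁/P = 0.106 − 3,380.00/39,588.26 = 0.020621

2.06%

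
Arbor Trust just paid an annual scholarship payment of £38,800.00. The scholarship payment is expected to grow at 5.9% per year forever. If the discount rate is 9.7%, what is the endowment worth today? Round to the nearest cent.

D₁ = D₀ × (1 + g) = £38,800.00 × 1.059 = £41,089.2000
Growing perpetuity: P = D₁ / (r − g) = £41,089.2000 / (0.097 − 0.059) = £1,081,294.74

£1081294.74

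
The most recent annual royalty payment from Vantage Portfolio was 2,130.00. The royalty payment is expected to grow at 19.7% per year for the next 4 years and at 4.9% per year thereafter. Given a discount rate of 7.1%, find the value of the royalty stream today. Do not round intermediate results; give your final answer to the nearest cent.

D_1 = 2549.61000
D_2 = 3051.88317
D_3 = 3653.10415
D_4 = 4372.76567
Terminal value at year 4: TV = D_4×(1+g_2)/(r−g_2) = 4587.03119/0.022 = 208501.41777
P_0 = D_1/(1+r)^1 + D_2/(1+r)^2 + D_3/(1+r)^3 + D_4/(1+r)^4 + TV/(1+r)^4
    = 2380.58824 + 2660.65744 + 2973.67596 + 3323.52019 + 158471.48554 = 169809.92737

169809.93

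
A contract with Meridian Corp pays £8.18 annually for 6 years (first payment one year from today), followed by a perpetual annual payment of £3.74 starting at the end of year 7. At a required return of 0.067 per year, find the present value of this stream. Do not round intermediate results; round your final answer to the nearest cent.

£77.18

PV of 6-year annuity: £8.18 × [1 − (1+0.067)^−6] / 0.067 = 39.35404
Perpetuity value at year 6: £3.74 / 0.067 = 55.82090
PV of perpetuity: 55.82090 / (1+0.067)^6 = 37.82773
Total PV = 39.35404 + 37.82773 = 77.18177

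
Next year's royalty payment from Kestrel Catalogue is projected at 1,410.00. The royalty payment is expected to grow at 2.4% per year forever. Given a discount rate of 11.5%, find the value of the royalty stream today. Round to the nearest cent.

Growing perpetuity: P = D₁ / (r − g) = 1,410.0000 / (0.115 − 0.024) = 15,494.51

15494.51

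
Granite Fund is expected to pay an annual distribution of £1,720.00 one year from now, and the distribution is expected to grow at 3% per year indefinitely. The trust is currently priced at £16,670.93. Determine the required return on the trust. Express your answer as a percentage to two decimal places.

13.32%

P = D₁/(r − g) ⇒ r = D₁/P + g = £1,720.0000/£16,670.93 + 0.03 = 0.103174 + 0.03 = 0.133174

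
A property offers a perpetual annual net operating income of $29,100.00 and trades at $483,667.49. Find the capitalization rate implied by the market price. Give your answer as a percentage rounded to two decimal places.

P = C/r ⇒ r = C/P = $29,100.00/$483,667.49 = 0.060165

6.02%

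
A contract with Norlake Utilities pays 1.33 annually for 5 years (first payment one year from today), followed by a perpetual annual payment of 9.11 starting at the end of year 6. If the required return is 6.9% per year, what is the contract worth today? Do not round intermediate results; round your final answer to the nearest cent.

PV of 5-year annuity: 1.33 × [1 − (1+0.069)^−5] / 0.069 = 5.46789
Perpetuity value at year 5: 9.11 / 0.069 = 132.02899
PV of perpetuity: 132.02899 / (1+0.069)^5 = 94.57596
Total PV = 5.46789 + 94.57596 = 100.04386

100.04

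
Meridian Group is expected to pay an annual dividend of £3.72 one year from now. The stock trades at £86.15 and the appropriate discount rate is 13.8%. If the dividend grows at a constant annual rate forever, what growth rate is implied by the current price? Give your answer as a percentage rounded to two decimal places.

P = D₁/(r−g) ⇒ g = r − D₁/P = 0.138 − £3.72/£86.15 = 0.094820

9.48%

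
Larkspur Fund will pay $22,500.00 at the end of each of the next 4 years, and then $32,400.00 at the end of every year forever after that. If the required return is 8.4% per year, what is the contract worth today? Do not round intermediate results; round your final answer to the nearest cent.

PV of 4-year annuity: $22,500.00 × [1 − (1+0.084)^−4] / 0.084 = 73864.12320
Perpetuity value at year 4: $32,400.00 / 0.084 = 385714.28571
PV of perpetuity: 385714.28571 / (1+0.084)^4 = 279349.94831
Total PV = 73864.12320 + 279349.94831 = 353214.07151

$353214.07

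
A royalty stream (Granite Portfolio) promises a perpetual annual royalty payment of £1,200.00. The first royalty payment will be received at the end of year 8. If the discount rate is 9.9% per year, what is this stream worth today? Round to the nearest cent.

£6259.83

Value at end of year 7: C / r = £1,200.00 / 0.099 = £12,121.2121
Discount to today: PV = £12,121.2121 / (1 + 0.099)^7 = £12,121.2121 / 1.936350 = £6,259.83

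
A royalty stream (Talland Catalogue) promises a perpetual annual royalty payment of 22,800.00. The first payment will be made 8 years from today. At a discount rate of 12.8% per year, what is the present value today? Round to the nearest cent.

76658.65

Value at end of year 7: C / r = 22,800.00 / 0.128 = 178,125.0000
Discount to today: PV = 178,125.0000 / (1 + 0.128)^7 = 178,125.0000 / 2.323612 = 76,658.65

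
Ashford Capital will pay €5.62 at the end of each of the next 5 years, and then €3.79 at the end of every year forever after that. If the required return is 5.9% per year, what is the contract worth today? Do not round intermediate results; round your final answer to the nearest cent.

€71.97

PV of 5-year annuity: €5.62 × [1 − (1+0.059)^−5] / 0.059 = 23.73803
Perpetuity value at year 5: €3.79 / 0.059 = 64.23729
PV of perpetuity: 64.23729 / (1+0.059)^5 = 48.22890
Total PV = 23.73803 + 48.22890 = 71.96693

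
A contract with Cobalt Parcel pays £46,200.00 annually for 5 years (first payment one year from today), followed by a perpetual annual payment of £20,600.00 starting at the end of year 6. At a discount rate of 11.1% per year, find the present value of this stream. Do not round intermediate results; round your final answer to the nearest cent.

PV of 5-year annuity: £46,200.00 × [1 − (1+0.111)^−5] / 0.111 = 170321.78007
Perpetuity value at year 5: £20,600.00 / 0.111 = 185585.58559
PV of perpetuity: 185585.58559 / (1+0.111)^5 = 109641.24209
Total PV = 170321.78007 + 109641.24209 = 279963.02216

£279963.02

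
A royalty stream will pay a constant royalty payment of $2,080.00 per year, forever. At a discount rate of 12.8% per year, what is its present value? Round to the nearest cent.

Level perpetuity: PV = C / r = $2,080.00 / 0.128 = $16,250.00

$16250.00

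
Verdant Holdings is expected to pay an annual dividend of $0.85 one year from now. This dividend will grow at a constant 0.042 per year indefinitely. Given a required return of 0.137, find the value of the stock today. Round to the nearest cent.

Growing perpetuity: P = D₁ / (r − g) = $0.8500 / (0.137 − 0.042) = $8.95

$8.95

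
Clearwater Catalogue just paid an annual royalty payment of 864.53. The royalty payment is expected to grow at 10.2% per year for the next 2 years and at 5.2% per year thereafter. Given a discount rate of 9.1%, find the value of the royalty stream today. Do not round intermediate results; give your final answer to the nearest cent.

D_1 = 952.71206
D_2 = 1049.88869
Terminal value at year 2: TV = D_2×(1+g_2)/(r−g_2) = 1104.48290/0.039 = 28320.07441
P_0 = D_1/(1+r)^1 + D_2/(1+r)^2 + TV/(1+r)^2
    = 873.24662 + 882.05112 + 23792.76357 = 25548.06130

25548.06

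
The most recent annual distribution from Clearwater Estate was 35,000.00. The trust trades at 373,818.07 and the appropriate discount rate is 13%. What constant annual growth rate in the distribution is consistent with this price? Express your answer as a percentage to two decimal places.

P = D₀(1+g)/(r−g) ⇒ P(r−g) = D₀(1+g) ⇒ g(P+D₀) = P·r − D₀
g = (P·r − D₀)/(P + D₀) = (373,818.07×0.13 − 35,000.00) / (373,818.07 + 35,000.00) = 0.033258

3.33%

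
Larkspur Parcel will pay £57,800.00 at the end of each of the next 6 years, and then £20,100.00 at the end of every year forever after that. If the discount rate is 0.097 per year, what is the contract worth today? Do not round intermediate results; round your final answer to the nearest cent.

£372863.46

PV of 6-year annuity: £57,800.00 × [1 − (1+0.097)^−6] / 0.097 = 253962.71778
Perpetuity value at year 6: £20,100.00 / 0.097 = 207216.49485
PV of perpetuity: 207216.49485 / (1+0.097)^6 = 118900.74005
Total PV = 253962.71778 + 118900.74005 = 372863.45783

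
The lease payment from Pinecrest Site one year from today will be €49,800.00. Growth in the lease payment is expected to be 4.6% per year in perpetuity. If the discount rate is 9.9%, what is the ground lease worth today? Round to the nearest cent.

Growing perpetuity: P = D₁ / (r − g) = €49,800.0000 / (0.099 − 0.046) = €939,622.64

€939622.64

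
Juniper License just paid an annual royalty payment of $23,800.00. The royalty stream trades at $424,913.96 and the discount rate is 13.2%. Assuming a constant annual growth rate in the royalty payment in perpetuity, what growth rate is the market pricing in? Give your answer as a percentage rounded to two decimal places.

7.20%

P = D₀(1+g)/(r−g) ⇒ P(r−g) = D₀(1+g) ⇒ g(P+D₀) = P·r − D₀
g = (P·r − D₀)/(P + D₀) = ($424,913.96×0.132 − $23,800.00) / ($424,913.96 + $23,800.00) = 0.071958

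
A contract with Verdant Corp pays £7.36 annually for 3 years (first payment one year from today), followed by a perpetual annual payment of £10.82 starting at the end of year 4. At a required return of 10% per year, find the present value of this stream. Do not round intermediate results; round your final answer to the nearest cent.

PV of 3-year annuity: £7.36 × [1 − (1+0.1)^−3] / 0.1 = 18.30323
Perpetuity value at year 3: £10.82 / 0.1 = 108.20000
PV of perpetuity: 108.20000 / (1+0.1)^3 = 81.29226
Total PV = 18.30323 + 81.29226 = 99.59549

£99.60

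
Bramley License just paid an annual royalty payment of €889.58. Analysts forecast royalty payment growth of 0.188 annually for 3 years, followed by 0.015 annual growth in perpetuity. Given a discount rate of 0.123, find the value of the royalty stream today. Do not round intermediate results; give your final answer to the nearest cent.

€12887.54

D_1 = 1056.82104
D_2 = 1255.50340
D_3 = 1491.53803
Terminal value at year 3: TV = D_3×(1+g_2)/(r−g_2) = 1513.91110/0.108 = 14017.69541
P_0 = D_1/(1+r)^1 + D_2/(1+r)^2 + D_3/(1+r)^3 + TV/(1+r)^3
    = 941.06949 + 995.53923 + 1053.16172 + 9897.76983 = 12887.54027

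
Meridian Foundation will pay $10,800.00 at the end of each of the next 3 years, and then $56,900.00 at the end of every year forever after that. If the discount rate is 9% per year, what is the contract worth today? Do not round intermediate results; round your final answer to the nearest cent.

PV of 3-year annuity: $10,800.00 × [1 − (1+0.09)^−3] / 0.09 = 27337.98239
Perpetuity value at year 3: $56,900.00 / 0.09 = 632222.22222
PV of perpetuity: 632222.22222 / (1+0.09)^3 = 488191.55573
Total PV = 27337.98239 + 488191.55573 = 515529.53812

$515529.54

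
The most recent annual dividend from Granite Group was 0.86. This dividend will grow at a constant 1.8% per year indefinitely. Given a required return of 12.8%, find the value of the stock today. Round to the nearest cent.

7.96

D₁ = D₀ × (1 + g) = 0.86 × 1.018 = 0.8755
Growing perpetuity: P = D₁ / (r − g) = 0.8755 / (0.128 − 0.018) = 7.96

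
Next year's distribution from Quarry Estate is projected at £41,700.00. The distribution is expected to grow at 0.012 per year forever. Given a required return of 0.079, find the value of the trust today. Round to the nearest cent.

£622388.06

Growing perpetuity: P = D₁ / (r − g) = £41,700.0000 / (0.079 − 0.012) = £622,388.06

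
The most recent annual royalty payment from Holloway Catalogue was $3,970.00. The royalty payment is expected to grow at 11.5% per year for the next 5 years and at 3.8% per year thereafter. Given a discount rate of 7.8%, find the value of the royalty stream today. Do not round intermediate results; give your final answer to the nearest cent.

D_1 = 4426.55000
D_2 = 4935.60325
D_3 = 5503.19762
D_4 = 6136.06535
D_5 = 6841.71287
Terminal value at year 5: TV = D_5×(1+g_2)/(r−g_2) = 7101.69795/0.04 = 177542.44887
P_0 = D_1/(1+r)^1 + D_2/(1+r)^2 + D_3/(1+r)^3 + D_4/(1+r)^4 + D_5/(1+r)^5 + TV/(1+r)^5
    = 4106.26160 + 4247.20007 + 4392.97596 + 4543.75528 + 4699.70978 + 121957.46866 = 143947.37134

$143947.37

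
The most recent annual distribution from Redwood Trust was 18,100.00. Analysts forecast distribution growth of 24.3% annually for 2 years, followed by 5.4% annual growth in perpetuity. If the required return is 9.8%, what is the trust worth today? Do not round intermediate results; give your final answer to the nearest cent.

D_1 = 22498.30000
D_2 = 27965.38690
Terminal value at year 2: TV = D_2×(1+g_2)/(r−g_2) = 29475.51779/0.044 = 669898.13165
P_0 = D_1/(1+r)^1 + D_2/(1+r)^2 + TV/(1+r)^2
    = 20490.25501 + 23196.16300 + 555653.54101 = 599339.95902

599339.96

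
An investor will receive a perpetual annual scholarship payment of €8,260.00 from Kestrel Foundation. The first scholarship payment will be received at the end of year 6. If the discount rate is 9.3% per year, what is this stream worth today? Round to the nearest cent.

€56937.22

Value at end of year 5: C / r = €8,260.00 / 0.093 = €88,817.2043
Discount to today: PV = €88,817.2043 / (1 + 0.093)^5 = €88,817.2043 / 1.559915 = €56,937.22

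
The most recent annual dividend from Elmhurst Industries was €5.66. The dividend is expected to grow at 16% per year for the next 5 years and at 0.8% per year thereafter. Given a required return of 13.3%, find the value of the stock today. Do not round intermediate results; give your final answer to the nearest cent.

D_1 = 6.56560
D_2 = 7.61610
D_3 = 8.83467
D_4 = 10.24822
D_5 = 11.88793
Terminal value at year 5: TV = D_5×(1+g_2)/(r−g_2) = 11.98304/0.125 = 95.86430
P_0 = D_1/(1+r)^1 + D_2/(1+r)^2 + D_3/(1+r)^3 + D_4/(1+r)^4 + D_5/(1+r)^5 + TV/(1+r)^5
    = 5.79488 + 5.93298 + 6.07436 + 6.21912 + 6.36732 + 51.34609 = 81.73474

€81.73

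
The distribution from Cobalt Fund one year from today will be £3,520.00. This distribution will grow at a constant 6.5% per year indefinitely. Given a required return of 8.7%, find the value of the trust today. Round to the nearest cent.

Growing perpetuity: P = D₁ / (r − g) = £3,520.0000 / (0.087 − 0.065) = £160,000.00

£160000.00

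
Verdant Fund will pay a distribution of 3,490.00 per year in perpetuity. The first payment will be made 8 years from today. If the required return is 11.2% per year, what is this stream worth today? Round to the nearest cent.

Value at end of year 7: C / r = 3,490.00 / 0.112 = 31,160.7143
Discount to today: PV = 31,160.7143 / (1 + 0.112)^7 = 31,160.7143 / 2.102488 = 14,820.88

14820.88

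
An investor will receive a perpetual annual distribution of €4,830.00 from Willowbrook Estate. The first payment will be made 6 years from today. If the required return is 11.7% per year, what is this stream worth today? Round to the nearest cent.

Value at end of year 5: C / r = €4,830.00 / 0.117 = €41,282.0513
Discount to today: PV = €41,282.0513 / (1 + 0.117)^5 = €41,282.0513 / 1.738865 = €23,740.80

€23740.80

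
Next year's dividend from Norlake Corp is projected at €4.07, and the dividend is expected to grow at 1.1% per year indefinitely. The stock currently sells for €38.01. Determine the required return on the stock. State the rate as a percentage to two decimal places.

P = D₁/(r − g) ⇒ r = D₁/P + g = €4.0700/€38.01 + 0.011 = 0.107077 + 0.011 = 0.118077

11.81%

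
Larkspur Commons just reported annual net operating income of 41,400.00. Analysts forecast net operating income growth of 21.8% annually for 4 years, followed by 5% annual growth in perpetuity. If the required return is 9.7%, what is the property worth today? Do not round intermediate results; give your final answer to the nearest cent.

1622161.59

D_1 = 50425.20000
D_2 = 61417.89360
D_3 = 74806.99440
D_4 = 91114.91919
Terminal value at year 4: TV = D_4×(1+g_2)/(r−g_2) = 95670.66514/0.047 = 2035546.06690
P_0 = D_1/(1+r)^1 + D_2/(1+r)^2 + D_3/(1+r)^3 + D_4/(1+r)^4 + TV/(1+r)^4
    = 45966.45397 + 51036.59155 + 56665.96947 + 62916.27239 + 1405576.29810 = 1622161.58547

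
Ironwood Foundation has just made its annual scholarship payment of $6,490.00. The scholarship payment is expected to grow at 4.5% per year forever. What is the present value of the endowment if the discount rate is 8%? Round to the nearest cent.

$193772.86

D₁ = D₀ × (1 + g) = $6,490.00 × 1.045 = $6,782.0500
Growing perpetuity: P = D₁ / (r − g) = $6,782.0500 / (0.08 − 0.045) = $193,772.86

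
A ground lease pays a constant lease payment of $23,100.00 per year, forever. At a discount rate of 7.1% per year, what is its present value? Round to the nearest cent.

Level perpetuity: PV = C / r = $23,100.00 / 0.071 = $325,352.11

$325352.11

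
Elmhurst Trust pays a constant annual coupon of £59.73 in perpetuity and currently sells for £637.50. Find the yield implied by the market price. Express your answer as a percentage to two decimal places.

P = C/r ⇒ r = C/P = £59.73/£637.50 = 0.093694

9.37%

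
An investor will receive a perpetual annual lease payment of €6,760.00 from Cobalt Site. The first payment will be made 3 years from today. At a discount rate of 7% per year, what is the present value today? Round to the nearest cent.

Value at end of year 2: C / r = €6,760.00 / 0.07 = €96,571.4286
Discount to today: PV = €96,571.4286 / (1 + 0.07)^2 = €96,571.4286 / 1.144900 = €84,349.23

€84349.23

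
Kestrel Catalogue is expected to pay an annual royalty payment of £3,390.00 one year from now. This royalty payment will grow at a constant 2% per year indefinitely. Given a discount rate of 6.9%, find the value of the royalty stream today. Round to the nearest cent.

Growing perpetuity: P = D₁ / (r − g) = £3,390.0000 / (0.069 − 0.02) = £69,183.67

£69183.67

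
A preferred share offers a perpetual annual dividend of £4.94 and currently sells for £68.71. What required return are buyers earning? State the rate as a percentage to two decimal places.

7.19%

P = C/r ⇒ r = C/P = £4.94/£68.71 = 0.071896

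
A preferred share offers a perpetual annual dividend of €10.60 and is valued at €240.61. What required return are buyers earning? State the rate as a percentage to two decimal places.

4.41%

P = C/r ⇒ r = C/P = €10.60/€240.61 = 0.044055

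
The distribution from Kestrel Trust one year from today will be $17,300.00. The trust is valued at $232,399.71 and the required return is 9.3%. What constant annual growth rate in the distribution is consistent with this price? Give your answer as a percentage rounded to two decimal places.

P = D₁/(r−g) ⇒ g = r − D₁/P = 0.093 − $17,300.00/$232,399.71 = 0.018559

1.86%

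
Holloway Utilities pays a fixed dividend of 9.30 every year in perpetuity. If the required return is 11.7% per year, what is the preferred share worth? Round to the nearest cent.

Level perpetuity: PV = C / r = 9.30 / 0.117 = 79.49

79.49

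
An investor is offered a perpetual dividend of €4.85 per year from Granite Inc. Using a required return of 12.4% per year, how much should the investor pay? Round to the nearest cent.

Level perpetuity: PV = C / r = €4.85 / 0.124 = €39.11

€39.11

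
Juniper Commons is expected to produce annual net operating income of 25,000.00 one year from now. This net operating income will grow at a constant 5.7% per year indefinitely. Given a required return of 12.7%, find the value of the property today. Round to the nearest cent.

Growing perpetuity: P = D₁ / (r − g) = 25,000.0000 / (0.127 − 0.057) = 357,142.86

357142.86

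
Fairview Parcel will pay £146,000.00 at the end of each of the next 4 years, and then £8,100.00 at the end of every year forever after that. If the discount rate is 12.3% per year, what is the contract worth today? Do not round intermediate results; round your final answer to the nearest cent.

PV of 4-year annuity: £146,000.00 × [1 − (1+0.123)^−4] / 0.123 = 440665.61600
Perpetuity value at year 4: £8,100.00 / 0.123 = 65853.65854
PV of perpetuity: 65853.65854 / (1+0.123)^4 = 41405.77162
Total PV = 440665.61600 + 41405.77162 = 482071.38762

£482071.39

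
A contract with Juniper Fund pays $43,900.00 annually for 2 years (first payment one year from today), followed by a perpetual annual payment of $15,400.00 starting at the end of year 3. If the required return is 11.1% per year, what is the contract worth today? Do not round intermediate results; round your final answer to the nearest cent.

$187480.92

PV of 2-year annuity: $43,900.00 × [1 − (1+0.111)^−2] / 0.111 = 75080.06426
Perpetuity value at year 2: $15,400.00 / 0.111 = 138738.73874
PV of perpetuity: 138738.73874 / (1+0.111)^2 = 112400.85743
Total PV = 75080.06426 + 112400.85743 = 187480.92169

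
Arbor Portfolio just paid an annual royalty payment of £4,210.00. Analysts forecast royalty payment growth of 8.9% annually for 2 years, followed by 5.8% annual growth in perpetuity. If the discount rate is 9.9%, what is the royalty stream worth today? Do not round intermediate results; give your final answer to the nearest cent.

D_1 = 4584.69000
D_2 = 4992.72741
Terminal value at year 2: TV = D_2×(1+g_2)/(r−g_2) = 5282.30560/0.041 = 128836.72195
P_0 = D_1/(1+r)^1 + D_2/(1+r)^2 + TV/(1+r)^2
    = 4171.69245 + 4133.73346 + 106670.48789 = 114975.91380

£114975.91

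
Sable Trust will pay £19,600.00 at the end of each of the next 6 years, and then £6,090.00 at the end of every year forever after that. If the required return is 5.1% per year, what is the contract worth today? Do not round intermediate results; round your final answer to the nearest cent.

£187765.61

PV of 6-year annuity: £19,600.00 × [1 − (1+0.051)^−6] / 0.051 = 99166.20528
Perpetuity value at year 6: £6,090.00 / 0.051 = 119411.76471
PV of perpetuity: 119411.76471 / (1+0.051)^6 = 88599.40807
Total PV = 99166.20528 + 88599.40807 = 187765.61335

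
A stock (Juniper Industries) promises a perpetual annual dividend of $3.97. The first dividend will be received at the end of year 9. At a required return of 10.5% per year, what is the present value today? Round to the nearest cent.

Value at end of year 8: C / r = $3.97 / 0.105 = $37.8095
Discount to today: PV = $37.8095 / (1 + 0.105)^8 = $37.8095 / 2.222789 = $17.01

$17.01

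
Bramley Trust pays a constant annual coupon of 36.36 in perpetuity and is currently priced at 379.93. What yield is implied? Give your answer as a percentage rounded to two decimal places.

9.57%

P = C/r ⇒ r = C/P = 36.36/379.93 = 0.095702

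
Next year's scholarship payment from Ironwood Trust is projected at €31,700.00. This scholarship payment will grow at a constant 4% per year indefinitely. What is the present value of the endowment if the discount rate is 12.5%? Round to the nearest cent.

Growing perpetuity: P = D₁ / (r − g) = €31,700.0000 / (0.125 − 0.04) = €372,941.18

€372941.18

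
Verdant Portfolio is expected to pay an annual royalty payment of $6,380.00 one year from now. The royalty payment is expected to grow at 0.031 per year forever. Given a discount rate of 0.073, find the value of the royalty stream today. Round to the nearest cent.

Growing perpetuity: P = D₁ / (r − g) = $6,380.0000 / (0.073 − 0.031) = $151,904.76

$151904.76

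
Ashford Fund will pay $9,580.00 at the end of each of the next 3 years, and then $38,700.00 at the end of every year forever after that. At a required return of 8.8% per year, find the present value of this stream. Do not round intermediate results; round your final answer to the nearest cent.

PV of 3-year annuity: $9,580.00 × [1 − (1+0.088)^−3] / 0.088 = 24336.50102
Perpetuity value at year 3: $38,700.00 / 0.088 = 439772.72727
PV of perpetuity: 439772.72727 / (1+0.088)^3 = 341461.39227
Total PV = 24336.50102 + 341461.39227 = 365797.89329

$365797.89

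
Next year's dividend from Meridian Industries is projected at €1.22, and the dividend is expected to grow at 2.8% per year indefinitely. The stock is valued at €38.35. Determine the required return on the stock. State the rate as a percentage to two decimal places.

P = D₁/(r − g) ⇒ r = D₁/P + g = €1.2200/€38.35 + 0.028 = 0.031812 + 0.028 = 0.059812

5.98%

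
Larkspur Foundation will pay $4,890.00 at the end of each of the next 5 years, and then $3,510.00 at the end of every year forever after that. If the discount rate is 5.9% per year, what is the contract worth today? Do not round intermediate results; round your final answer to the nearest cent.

$65320.44

PV of 5-year annuity: $4,890.00 × [1 − (1+0.059)^−5] / 0.059 = 20654.61627
Perpetuity value at year 5: $3,510.00 / 0.059 = 59491.52542
PV of perpetuity: 59491.52542 / (1+0.059)^5 = 44665.81927
Total PV = 20654.61627 + 44665.81927 = 65320.43554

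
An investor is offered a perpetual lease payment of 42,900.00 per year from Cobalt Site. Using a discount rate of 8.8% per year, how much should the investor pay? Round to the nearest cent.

487500.00

Level perpetuity: PV = C / r = 42,900.00 / 0.088 = 487,500.00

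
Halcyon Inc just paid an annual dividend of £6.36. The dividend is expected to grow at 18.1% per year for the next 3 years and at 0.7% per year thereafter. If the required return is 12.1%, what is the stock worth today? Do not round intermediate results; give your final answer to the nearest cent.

£86.89

D_1 = 7.51116
D_2 = 8.87068
D_3 = 10.47627
Terminal value at year 3: TV = D_3×(1+g_2)/(r−g_2) = 10.54961/0.114 = 92.54041
P_0 = D_1/(1+r)^1 + D_2/(1+r)^2 + D_3/(1+r)^3 + TV/(1+r)^3
    = 6.70041 + 7.05904 + 7.43687 + 65.69232 = 86.88864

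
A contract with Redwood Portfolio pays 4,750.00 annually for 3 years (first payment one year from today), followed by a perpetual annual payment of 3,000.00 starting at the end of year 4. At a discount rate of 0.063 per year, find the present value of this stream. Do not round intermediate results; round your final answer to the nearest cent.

PV of 3-year annuity: 4,750.00 × [1 − (1+0.063)^−3] / 0.063 = 12626.66092
Perpetuity value at year 3: 3,000.00 / 0.063 = 47619.04762
PV of perpetuity: 47619.04762 / (1+0.063)^3 = 39644.31440
Total PV = 12626.66092 + 39644.31440 = 52270.97533

52270.98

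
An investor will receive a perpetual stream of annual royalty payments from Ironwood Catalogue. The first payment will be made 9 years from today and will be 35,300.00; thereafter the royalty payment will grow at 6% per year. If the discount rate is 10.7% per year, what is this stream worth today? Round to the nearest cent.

333039.60

Value at end of year 8: C₁ / (r − g) = 35,300.00 / (0.107 − 0.06) = 751,063.8298
Discount to today: PV = 751,063.8298 / (1 + 0.107)^8 = 751,063.8298 / 2.255179 = 333,039.60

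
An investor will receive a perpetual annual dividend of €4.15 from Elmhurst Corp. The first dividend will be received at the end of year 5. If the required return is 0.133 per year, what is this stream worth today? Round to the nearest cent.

€18.94

Value at end of year 4: C / r = €4.15 / 0.133 = €31.2030
Discount to today: PV = €31.2030 / (1 + 0.133)^4 = €31.2030 / 1.647857 = €18.94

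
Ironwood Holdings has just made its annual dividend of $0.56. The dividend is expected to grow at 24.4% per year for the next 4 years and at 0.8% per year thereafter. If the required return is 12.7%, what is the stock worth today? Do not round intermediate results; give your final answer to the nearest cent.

$9.93

D_1 = 0.69664
D_2 = 0.86662
D_3 = 1.07808
D_4 = 1.34113
Terminal value at year 4: TV = D_4×(1+g_2)/(r−g_2) = 1.35185/0.119 = 11.36013
P_0 = D_1/(1+r)^1 + D_2/(1+r)^2 + D_3/(1+r)^3 + D_4/(1+r)^4 + TV/(1+r)^4
    = 0.61814 + 0.68231 + 0.75314 + 0.83133 + 7.04186 = 9.92678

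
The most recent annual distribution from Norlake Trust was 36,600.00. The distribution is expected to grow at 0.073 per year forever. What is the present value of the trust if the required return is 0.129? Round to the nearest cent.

D₁ = D₀ × (1 + g) = 36,600.00 × 1.073 = 39,271.8000
Growing perpetuity: P = D₁ / (r − g) = 39,271.8000 / (0.129 − 0.073) = 701,282.14

701282.14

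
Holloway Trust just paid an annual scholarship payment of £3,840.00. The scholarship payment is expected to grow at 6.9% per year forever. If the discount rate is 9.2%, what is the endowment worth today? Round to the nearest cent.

£178476.52

D₁ = D₀ × (1 + g) = £3,840.00 × 1.069 = £4,104.9600
Growing perpetuity: P = D₁ / (r − g) = £4,104.9600 / (0.092 − 0.069) = £178,476.52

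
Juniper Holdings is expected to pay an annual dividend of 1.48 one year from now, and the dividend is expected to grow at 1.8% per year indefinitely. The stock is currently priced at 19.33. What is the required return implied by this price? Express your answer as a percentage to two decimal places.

P = D₁/(r − g) ⇒ r = D₁/P + g = 1.4800/19.33 + 0.018 = 0.076565 + 0.018 = 0.094565

9.46%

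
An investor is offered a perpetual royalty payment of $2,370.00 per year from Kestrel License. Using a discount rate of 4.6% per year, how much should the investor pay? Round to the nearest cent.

$51521.74

Level perpetuity: PV = C / r = $2,370.00 / 0.046 = $51,521.74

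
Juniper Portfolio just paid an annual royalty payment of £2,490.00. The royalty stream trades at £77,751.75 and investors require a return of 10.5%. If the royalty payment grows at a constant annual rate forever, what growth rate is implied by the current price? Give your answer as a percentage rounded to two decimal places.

7.07%

P = D₀(1+g)/(r−g) ⇒ P(r−g) = D₀(1+g) ⇒ g(P+D₀) = P·r − D₀
g = (P·r − D₀)/(P + D₀) = (£77,751.75×0.105 − £2,490.00) / (£77,751.75 + £2,490.00) = 0.070710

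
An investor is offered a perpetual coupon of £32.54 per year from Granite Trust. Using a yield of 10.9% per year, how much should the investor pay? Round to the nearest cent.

Level perpetuity: PV = C / r = £32.54 / 0.109 = £298.53

£298.53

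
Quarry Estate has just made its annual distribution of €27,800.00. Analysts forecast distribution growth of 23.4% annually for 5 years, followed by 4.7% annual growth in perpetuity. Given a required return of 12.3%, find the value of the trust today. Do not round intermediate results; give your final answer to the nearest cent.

€799625.14

D_1 = 34305.20000
D_2 = 42332.61680
D_3 = 52238.44913
D_4 = 64462.24623
D_5 = 79546.41185
Terminal value at year 5: TV = D_5×(1+g_2)/(r−g_2) = 83285.09320/0.076 = 1095856.48950
P_0 = D_1/(1+r)^1 + D_2/(1+r)^2 + D_3/(1+r)^3 + D_4/(1+r)^4 + D_5/(1+r)^5 + TV/(1+r)^5
    = 30547.81834 + 33567.23761 + 36885.10348 + 40530.91514 + 44537.08751 + 613556.98193 = 799625.14401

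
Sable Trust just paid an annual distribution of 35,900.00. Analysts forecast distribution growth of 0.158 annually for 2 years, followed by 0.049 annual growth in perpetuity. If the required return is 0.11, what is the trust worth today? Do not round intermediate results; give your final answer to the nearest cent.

748434.67

D_1 = 41572.20000
D_2 = 48140.60760
Terminal value at year 2: TV = D_2×(1+g_2)/(r−g_2) = 50499.49737/0.061 = 827860.61266
P_0 = D_1/(1+r)^1 + D_2/(1+r)^2 + TV/(1+r)^2
    = 37452.43243 + 39071.99708 + 671910.24484 = 748434.67435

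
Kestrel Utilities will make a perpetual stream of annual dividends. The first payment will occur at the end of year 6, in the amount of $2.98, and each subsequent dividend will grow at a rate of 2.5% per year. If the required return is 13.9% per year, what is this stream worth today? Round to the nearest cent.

$13.64

Value at end of year 5: C₁ / (r − g) = $2.98 / (0.139 − 0.025) = $26.1404
Discount to today: PV = $26.1404 / (1 + 0.139)^5 = $26.1404 / 1.916985 = $13.64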